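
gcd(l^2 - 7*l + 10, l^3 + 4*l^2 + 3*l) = 1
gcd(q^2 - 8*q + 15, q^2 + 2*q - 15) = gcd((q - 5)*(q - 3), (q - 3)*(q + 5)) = q - 3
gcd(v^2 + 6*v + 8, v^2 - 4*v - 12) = v + 2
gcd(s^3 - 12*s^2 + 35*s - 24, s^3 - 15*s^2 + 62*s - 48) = s^2 - 9*s + 8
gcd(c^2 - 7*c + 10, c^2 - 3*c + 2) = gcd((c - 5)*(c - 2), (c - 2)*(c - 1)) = c - 2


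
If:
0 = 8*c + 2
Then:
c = -1/4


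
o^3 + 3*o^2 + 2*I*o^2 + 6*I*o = o*(o + 3)*(o + 2*I)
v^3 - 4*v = v*(v - 2)*(v + 2)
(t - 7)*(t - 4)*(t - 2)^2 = t^4 - 15*t^3 + 76*t^2 - 156*t + 112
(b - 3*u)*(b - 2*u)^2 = b^3 - 7*b^2*u + 16*b*u^2 - 12*u^3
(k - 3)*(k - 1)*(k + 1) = k^3 - 3*k^2 - k + 3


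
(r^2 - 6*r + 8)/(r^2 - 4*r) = (r - 2)/r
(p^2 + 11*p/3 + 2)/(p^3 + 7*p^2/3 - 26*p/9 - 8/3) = 3/(3*p - 4)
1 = 1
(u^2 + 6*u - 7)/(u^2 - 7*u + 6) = (u + 7)/(u - 6)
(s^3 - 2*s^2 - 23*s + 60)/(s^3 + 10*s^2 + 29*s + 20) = (s^2 - 7*s + 12)/(s^2 + 5*s + 4)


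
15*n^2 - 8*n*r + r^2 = (-5*n + r)*(-3*n + r)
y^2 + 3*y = y*(y + 3)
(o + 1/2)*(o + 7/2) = o^2 + 4*o + 7/4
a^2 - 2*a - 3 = (a - 3)*(a + 1)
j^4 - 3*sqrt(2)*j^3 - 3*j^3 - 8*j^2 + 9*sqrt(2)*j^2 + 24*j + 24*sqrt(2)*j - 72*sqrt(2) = (j - 3)*(j - 3*sqrt(2))*(j - 2*sqrt(2))*(j + 2*sqrt(2))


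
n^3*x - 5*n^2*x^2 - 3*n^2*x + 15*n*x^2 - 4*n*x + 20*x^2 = (n - 4)*(n - 5*x)*(n*x + x)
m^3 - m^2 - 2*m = m*(m - 2)*(m + 1)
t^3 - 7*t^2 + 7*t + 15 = (t - 5)*(t - 3)*(t + 1)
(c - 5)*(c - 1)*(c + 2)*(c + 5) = c^4 + c^3 - 27*c^2 - 25*c + 50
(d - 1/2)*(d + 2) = d^2 + 3*d/2 - 1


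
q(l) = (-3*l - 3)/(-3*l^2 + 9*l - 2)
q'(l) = (-3*l - 3)*(6*l - 9)/(-3*l^2 + 9*l - 2)^2 - 3/(-3*l^2 + 9*l - 2)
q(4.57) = 0.71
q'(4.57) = -0.43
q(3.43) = 2.07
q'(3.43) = -3.26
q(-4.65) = -0.10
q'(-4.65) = -0.01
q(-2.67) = -0.11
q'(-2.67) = 0.01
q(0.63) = -1.97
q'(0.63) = 2.94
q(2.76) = 881.25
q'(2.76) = -520253.91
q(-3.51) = -0.11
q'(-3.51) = -0.00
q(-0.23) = 0.55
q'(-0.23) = 2.05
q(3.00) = 6.00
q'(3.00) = -25.50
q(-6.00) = -0.09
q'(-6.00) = -0.00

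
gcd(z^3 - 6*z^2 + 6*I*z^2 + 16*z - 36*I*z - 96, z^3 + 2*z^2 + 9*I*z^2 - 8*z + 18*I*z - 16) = z + 8*I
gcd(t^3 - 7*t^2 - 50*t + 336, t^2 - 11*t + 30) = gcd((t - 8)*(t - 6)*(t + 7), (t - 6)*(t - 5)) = t - 6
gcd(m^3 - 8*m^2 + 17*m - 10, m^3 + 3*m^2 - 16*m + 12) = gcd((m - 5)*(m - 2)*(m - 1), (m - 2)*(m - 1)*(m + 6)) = m^2 - 3*m + 2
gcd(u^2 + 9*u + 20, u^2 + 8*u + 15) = u + 5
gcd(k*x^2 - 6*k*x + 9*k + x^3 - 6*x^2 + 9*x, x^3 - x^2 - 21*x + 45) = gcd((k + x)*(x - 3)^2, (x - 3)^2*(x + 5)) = x^2 - 6*x + 9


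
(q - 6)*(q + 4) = q^2 - 2*q - 24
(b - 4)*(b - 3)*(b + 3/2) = b^3 - 11*b^2/2 + 3*b/2 + 18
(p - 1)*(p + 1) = p^2 - 1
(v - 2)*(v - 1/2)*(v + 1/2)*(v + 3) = v^4 + v^3 - 25*v^2/4 - v/4 + 3/2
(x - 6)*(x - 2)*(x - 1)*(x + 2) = x^4 - 7*x^3 + 2*x^2 + 28*x - 24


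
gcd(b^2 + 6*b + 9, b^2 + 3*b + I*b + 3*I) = b + 3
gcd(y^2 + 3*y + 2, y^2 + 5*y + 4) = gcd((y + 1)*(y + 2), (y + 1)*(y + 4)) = y + 1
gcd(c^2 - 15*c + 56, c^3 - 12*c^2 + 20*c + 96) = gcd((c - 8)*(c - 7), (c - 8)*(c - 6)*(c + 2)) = c - 8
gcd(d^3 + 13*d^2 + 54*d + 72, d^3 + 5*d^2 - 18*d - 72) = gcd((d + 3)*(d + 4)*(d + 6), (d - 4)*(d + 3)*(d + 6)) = d^2 + 9*d + 18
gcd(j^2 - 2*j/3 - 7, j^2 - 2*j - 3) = j - 3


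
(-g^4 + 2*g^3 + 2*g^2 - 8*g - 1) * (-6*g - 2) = 6*g^5 - 10*g^4 - 16*g^3 + 44*g^2 + 22*g + 2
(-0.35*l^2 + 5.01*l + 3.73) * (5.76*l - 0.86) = -2.016*l^3 + 29.1586*l^2 + 17.1762*l - 3.2078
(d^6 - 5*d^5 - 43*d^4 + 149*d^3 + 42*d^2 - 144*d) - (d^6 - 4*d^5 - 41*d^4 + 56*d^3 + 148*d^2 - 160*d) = -d^5 - 2*d^4 + 93*d^3 - 106*d^2 + 16*d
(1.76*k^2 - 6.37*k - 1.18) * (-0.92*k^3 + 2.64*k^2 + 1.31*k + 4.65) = -1.6192*k^5 + 10.5068*k^4 - 13.4256*k^3 - 3.2759*k^2 - 31.1663*k - 5.487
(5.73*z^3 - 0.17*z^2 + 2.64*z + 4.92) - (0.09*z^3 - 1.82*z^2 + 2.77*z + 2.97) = 5.64*z^3 + 1.65*z^2 - 0.13*z + 1.95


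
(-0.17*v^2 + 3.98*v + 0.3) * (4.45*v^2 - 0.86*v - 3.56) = -0.7565*v^4 + 17.8572*v^3 - 1.4826*v^2 - 14.4268*v - 1.068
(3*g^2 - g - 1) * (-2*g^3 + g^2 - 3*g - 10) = -6*g^5 + 5*g^4 - 8*g^3 - 28*g^2 + 13*g + 10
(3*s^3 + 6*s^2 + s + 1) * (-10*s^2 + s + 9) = -30*s^5 - 57*s^4 + 23*s^3 + 45*s^2 + 10*s + 9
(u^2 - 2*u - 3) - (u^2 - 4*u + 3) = 2*u - 6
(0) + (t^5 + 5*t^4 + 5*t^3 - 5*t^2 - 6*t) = t^5 + 5*t^4 + 5*t^3 - 5*t^2 - 6*t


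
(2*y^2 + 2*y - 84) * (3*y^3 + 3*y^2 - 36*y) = 6*y^5 + 12*y^4 - 318*y^3 - 324*y^2 + 3024*y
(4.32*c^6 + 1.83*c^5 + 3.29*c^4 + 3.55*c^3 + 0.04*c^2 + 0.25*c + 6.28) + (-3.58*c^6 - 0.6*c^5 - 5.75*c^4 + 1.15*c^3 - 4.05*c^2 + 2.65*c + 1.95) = 0.74*c^6 + 1.23*c^5 - 2.46*c^4 + 4.7*c^3 - 4.01*c^2 + 2.9*c + 8.23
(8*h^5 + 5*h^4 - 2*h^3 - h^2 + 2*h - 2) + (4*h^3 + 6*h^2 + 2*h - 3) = 8*h^5 + 5*h^4 + 2*h^3 + 5*h^2 + 4*h - 5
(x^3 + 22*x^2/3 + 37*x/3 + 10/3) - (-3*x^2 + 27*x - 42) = x^3 + 31*x^2/3 - 44*x/3 + 136/3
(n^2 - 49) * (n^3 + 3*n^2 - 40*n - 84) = n^5 + 3*n^4 - 89*n^3 - 231*n^2 + 1960*n + 4116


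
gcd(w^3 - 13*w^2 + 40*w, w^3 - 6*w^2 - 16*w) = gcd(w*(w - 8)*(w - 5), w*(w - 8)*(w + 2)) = w^2 - 8*w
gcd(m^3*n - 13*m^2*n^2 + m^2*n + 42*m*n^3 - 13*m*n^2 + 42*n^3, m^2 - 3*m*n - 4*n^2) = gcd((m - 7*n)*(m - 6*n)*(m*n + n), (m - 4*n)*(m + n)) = 1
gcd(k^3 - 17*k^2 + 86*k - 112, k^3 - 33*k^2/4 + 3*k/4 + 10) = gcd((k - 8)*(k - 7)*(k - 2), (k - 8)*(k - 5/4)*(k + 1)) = k - 8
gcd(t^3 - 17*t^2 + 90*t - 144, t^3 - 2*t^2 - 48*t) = t - 8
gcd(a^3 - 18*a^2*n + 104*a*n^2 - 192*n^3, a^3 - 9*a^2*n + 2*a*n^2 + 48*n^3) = a - 8*n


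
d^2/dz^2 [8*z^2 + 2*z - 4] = 16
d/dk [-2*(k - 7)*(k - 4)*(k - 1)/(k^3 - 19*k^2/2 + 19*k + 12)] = 20*(-k^2 + 8*k - 25)/(4*k^4 - 44*k^3 + 97*k^2 + 132*k + 36)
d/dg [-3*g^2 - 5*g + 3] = -6*g - 5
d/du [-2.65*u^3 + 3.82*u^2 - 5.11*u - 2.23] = -7.95*u^2 + 7.64*u - 5.11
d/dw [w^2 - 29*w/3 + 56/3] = 2*w - 29/3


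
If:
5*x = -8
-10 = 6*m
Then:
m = -5/3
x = -8/5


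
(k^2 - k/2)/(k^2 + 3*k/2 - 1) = k/(k + 2)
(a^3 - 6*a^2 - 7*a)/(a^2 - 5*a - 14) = a*(a + 1)/(a + 2)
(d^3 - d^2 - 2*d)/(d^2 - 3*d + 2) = d*(d + 1)/(d - 1)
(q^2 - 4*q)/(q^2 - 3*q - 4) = q/(q + 1)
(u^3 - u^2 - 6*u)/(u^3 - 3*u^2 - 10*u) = (u - 3)/(u - 5)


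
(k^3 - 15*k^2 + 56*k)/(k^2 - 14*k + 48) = k*(k - 7)/(k - 6)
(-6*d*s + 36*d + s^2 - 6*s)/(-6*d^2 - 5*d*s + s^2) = (s - 6)/(d + s)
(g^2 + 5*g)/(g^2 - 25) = g/(g - 5)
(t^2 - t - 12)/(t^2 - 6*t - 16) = (-t^2 + t + 12)/(-t^2 + 6*t + 16)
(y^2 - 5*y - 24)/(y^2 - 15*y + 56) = (y + 3)/(y - 7)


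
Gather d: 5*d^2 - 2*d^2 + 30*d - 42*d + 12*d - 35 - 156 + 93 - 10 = 3*d^2 - 108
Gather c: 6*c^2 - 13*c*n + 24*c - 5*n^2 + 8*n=6*c^2 + c*(24 - 13*n) - 5*n^2 + 8*n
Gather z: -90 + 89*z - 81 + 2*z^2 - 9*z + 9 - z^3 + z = -z^3 + 2*z^2 + 81*z - 162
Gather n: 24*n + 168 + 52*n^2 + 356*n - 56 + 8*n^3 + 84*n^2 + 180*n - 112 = 8*n^3 + 136*n^2 + 560*n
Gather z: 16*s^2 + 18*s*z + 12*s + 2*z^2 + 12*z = 16*s^2 + 12*s + 2*z^2 + z*(18*s + 12)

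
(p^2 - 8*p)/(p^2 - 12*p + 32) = p/(p - 4)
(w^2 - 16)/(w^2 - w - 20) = (w - 4)/(w - 5)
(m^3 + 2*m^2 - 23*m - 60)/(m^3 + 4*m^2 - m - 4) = (m^2 - 2*m - 15)/(m^2 - 1)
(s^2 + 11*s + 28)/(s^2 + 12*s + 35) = (s + 4)/(s + 5)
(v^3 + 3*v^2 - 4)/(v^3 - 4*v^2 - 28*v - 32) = (v - 1)/(v - 8)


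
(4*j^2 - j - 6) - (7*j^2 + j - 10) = -3*j^2 - 2*j + 4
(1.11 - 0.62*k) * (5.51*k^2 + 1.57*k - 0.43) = -3.4162*k^3 + 5.1427*k^2 + 2.0093*k - 0.4773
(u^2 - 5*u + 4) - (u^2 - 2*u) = 4 - 3*u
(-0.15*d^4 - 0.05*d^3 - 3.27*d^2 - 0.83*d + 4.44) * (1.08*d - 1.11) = -0.162*d^5 + 0.1125*d^4 - 3.4761*d^3 + 2.7333*d^2 + 5.7165*d - 4.9284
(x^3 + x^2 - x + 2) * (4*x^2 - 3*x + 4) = 4*x^5 + x^4 - 3*x^3 + 15*x^2 - 10*x + 8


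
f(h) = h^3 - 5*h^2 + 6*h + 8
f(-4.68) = -232.10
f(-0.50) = 3.62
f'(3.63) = 9.23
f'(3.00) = 3.00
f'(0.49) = 1.82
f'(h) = 3*h^2 - 10*h + 6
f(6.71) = 125.25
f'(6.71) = 73.97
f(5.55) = 58.24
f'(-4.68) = 118.51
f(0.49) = 9.86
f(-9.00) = -1180.00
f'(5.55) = 42.91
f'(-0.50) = 11.75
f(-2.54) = -55.89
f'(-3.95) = 92.31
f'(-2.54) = 50.75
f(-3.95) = -155.34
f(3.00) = 8.00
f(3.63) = 11.73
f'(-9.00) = 339.00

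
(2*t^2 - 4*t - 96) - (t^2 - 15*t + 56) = t^2 + 11*t - 152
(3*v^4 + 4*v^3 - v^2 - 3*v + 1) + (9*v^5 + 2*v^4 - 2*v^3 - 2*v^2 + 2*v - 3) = 9*v^5 + 5*v^4 + 2*v^3 - 3*v^2 - v - 2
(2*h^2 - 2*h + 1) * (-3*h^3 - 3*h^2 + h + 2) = -6*h^5 + 5*h^3 - h^2 - 3*h + 2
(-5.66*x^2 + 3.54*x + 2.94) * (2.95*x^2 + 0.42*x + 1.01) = -16.697*x^4 + 8.0658*x^3 + 4.4432*x^2 + 4.8102*x + 2.9694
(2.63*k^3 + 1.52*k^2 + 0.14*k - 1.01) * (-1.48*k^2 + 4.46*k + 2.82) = -3.8924*k^5 + 9.4802*k^4 + 13.9886*k^3 + 6.4056*k^2 - 4.1098*k - 2.8482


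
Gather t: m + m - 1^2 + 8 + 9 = 2*m + 16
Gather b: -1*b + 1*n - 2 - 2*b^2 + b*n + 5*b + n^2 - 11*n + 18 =-2*b^2 + b*(n + 4) + n^2 - 10*n + 16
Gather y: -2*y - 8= -2*y - 8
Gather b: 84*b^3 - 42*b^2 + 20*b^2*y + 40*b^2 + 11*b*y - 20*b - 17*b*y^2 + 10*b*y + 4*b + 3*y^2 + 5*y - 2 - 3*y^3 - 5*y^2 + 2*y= 84*b^3 + b^2*(20*y - 2) + b*(-17*y^2 + 21*y - 16) - 3*y^3 - 2*y^2 + 7*y - 2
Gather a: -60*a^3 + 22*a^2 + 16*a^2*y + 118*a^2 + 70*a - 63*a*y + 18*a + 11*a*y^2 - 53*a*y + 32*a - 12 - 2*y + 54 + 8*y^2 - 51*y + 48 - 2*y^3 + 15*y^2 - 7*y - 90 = -60*a^3 + a^2*(16*y + 140) + a*(11*y^2 - 116*y + 120) - 2*y^3 + 23*y^2 - 60*y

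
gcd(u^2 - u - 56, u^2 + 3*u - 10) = 1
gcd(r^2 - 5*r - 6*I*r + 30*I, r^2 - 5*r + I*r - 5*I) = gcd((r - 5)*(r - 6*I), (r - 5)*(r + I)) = r - 5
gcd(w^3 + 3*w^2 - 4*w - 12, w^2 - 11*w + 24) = 1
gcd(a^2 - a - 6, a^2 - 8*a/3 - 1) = a - 3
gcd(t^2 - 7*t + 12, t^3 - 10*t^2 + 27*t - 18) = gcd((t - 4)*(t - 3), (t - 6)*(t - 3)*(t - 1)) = t - 3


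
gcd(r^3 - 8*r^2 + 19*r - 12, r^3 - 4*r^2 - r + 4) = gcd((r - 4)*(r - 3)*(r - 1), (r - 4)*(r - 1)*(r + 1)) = r^2 - 5*r + 4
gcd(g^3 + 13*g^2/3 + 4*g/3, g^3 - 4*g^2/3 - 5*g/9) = g^2 + g/3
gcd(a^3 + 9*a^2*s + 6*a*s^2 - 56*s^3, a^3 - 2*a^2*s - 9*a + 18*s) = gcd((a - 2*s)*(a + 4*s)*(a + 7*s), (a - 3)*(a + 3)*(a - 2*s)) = -a + 2*s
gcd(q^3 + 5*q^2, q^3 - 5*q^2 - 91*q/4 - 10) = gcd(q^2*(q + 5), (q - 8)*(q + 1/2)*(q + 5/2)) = 1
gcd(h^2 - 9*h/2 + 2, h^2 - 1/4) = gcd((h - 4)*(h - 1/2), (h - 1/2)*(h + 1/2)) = h - 1/2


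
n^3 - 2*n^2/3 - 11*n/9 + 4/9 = (n - 4/3)*(n - 1/3)*(n + 1)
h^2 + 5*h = h*(h + 5)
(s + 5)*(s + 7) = s^2 + 12*s + 35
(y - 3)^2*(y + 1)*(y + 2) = y^4 - 3*y^3 - 7*y^2 + 15*y + 18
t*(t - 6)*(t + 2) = t^3 - 4*t^2 - 12*t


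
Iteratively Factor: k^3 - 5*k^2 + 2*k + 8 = (k - 4)*(k^2 - k - 2) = (k - 4)*(k - 2)*(k + 1)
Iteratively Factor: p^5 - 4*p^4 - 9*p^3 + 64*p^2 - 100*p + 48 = (p - 2)*(p^4 - 2*p^3 - 13*p^2 + 38*p - 24) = (p - 2)*(p - 1)*(p^3 - p^2 - 14*p + 24) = (p - 3)*(p - 2)*(p - 1)*(p^2 + 2*p - 8) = (p - 3)*(p - 2)*(p - 1)*(p + 4)*(p - 2)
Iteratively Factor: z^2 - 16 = (z + 4)*(z - 4)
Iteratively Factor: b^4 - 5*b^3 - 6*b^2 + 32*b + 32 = (b - 4)*(b^3 - b^2 - 10*b - 8) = (b - 4)^2*(b^2 + 3*b + 2) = (b - 4)^2*(b + 2)*(b + 1)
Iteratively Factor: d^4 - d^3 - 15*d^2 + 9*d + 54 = (d + 3)*(d^3 - 4*d^2 - 3*d + 18) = (d + 2)*(d + 3)*(d^2 - 6*d + 9) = (d - 3)*(d + 2)*(d + 3)*(d - 3)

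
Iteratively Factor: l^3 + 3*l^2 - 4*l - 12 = (l + 2)*(l^2 + l - 6) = (l + 2)*(l + 3)*(l - 2)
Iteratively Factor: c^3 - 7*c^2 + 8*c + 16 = (c - 4)*(c^2 - 3*c - 4) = (c - 4)^2*(c + 1)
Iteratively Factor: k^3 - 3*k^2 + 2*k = (k - 1)*(k^2 - 2*k) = (k - 2)*(k - 1)*(k)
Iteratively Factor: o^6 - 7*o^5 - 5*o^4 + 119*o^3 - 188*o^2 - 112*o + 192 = (o - 1)*(o^5 - 6*o^4 - 11*o^3 + 108*o^2 - 80*o - 192) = (o - 1)*(o + 1)*(o^4 - 7*o^3 - 4*o^2 + 112*o - 192) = (o - 3)*(o - 1)*(o + 1)*(o^3 - 4*o^2 - 16*o + 64) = (o - 4)*(o - 3)*(o - 1)*(o + 1)*(o^2 - 16) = (o - 4)^2*(o - 3)*(o - 1)*(o + 1)*(o + 4)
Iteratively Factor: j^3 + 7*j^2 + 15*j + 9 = (j + 3)*(j^2 + 4*j + 3) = (j + 1)*(j + 3)*(j + 3)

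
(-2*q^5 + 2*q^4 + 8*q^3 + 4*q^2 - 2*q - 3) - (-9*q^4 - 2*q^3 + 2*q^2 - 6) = -2*q^5 + 11*q^4 + 10*q^3 + 2*q^2 - 2*q + 3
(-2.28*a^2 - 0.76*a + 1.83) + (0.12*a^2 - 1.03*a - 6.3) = -2.16*a^2 - 1.79*a - 4.47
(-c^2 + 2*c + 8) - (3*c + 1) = -c^2 - c + 7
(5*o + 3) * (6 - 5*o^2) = -25*o^3 - 15*o^2 + 30*o + 18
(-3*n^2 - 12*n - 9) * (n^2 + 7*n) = -3*n^4 - 33*n^3 - 93*n^2 - 63*n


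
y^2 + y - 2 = (y - 1)*(y + 2)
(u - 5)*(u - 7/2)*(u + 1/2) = u^3 - 8*u^2 + 53*u/4 + 35/4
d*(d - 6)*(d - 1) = d^3 - 7*d^2 + 6*d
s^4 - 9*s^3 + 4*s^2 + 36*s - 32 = (s - 8)*(s - 2)*(s - 1)*(s + 2)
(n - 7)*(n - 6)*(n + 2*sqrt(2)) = n^3 - 13*n^2 + 2*sqrt(2)*n^2 - 26*sqrt(2)*n + 42*n + 84*sqrt(2)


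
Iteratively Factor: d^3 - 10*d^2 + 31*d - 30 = (d - 5)*(d^2 - 5*d + 6) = (d - 5)*(d - 2)*(d - 3)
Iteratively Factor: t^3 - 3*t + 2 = (t + 2)*(t^2 - 2*t + 1) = (t - 1)*(t + 2)*(t - 1)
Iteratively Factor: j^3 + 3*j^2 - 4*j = (j - 1)*(j^2 + 4*j) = (j - 1)*(j + 4)*(j)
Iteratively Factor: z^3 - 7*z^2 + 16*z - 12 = (z - 3)*(z^2 - 4*z + 4) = (z - 3)*(z - 2)*(z - 2)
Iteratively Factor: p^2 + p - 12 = (p + 4)*(p - 3)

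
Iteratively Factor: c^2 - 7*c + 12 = (c - 3)*(c - 4)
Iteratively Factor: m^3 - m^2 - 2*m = (m - 2)*(m^2 + m) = m*(m - 2)*(m + 1)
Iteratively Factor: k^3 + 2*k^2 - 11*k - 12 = (k + 1)*(k^2 + k - 12) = (k + 1)*(k + 4)*(k - 3)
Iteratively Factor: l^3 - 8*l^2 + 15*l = (l - 3)*(l^2 - 5*l) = l*(l - 3)*(l - 5)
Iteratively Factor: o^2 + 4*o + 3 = (o + 1)*(o + 3)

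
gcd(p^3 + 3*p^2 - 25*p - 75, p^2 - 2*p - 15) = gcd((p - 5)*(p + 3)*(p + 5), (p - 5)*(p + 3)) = p^2 - 2*p - 15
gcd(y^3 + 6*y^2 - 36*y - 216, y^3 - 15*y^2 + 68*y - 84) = y - 6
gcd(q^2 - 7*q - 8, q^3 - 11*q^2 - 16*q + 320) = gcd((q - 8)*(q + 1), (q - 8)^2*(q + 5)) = q - 8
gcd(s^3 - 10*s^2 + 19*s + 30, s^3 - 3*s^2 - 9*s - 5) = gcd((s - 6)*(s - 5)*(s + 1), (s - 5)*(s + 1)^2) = s^2 - 4*s - 5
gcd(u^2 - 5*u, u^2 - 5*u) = u^2 - 5*u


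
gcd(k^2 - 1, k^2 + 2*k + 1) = k + 1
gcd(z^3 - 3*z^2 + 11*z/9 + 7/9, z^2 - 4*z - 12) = 1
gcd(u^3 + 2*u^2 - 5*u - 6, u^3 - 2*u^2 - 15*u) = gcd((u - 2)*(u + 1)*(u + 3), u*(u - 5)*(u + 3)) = u + 3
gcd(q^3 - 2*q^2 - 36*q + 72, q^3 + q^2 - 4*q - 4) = q - 2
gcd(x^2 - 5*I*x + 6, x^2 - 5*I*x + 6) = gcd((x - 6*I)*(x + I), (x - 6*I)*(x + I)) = x^2 - 5*I*x + 6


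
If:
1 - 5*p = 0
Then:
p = 1/5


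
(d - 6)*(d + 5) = d^2 - d - 30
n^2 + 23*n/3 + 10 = (n + 5/3)*(n + 6)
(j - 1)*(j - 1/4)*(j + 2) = j^3 + 3*j^2/4 - 9*j/4 + 1/2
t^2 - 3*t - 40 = (t - 8)*(t + 5)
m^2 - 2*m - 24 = (m - 6)*(m + 4)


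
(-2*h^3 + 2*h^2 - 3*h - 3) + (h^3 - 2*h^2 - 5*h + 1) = -h^3 - 8*h - 2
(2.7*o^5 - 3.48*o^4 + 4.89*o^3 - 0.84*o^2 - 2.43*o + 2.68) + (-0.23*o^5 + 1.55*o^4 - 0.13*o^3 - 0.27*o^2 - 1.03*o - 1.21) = 2.47*o^5 - 1.93*o^4 + 4.76*o^3 - 1.11*o^2 - 3.46*o + 1.47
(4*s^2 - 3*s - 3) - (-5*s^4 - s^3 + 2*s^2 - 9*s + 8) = 5*s^4 + s^3 + 2*s^2 + 6*s - 11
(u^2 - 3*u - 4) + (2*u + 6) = u^2 - u + 2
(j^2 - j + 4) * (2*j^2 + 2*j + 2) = 2*j^4 + 8*j^2 + 6*j + 8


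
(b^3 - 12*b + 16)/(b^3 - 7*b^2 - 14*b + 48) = (b^2 + 2*b - 8)/(b^2 - 5*b - 24)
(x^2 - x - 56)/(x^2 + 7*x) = (x - 8)/x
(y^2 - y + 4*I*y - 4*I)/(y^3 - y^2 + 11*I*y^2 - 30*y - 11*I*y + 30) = (y + 4*I)/(y^2 + 11*I*y - 30)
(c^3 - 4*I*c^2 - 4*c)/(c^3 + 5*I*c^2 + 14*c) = (c - 2*I)/(c + 7*I)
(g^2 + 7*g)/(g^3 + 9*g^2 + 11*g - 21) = g/(g^2 + 2*g - 3)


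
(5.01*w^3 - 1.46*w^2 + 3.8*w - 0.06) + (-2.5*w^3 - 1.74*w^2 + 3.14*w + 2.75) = 2.51*w^3 - 3.2*w^2 + 6.94*w + 2.69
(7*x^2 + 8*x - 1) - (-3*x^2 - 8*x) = 10*x^2 + 16*x - 1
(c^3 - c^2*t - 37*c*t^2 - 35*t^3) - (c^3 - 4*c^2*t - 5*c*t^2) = 3*c^2*t - 32*c*t^2 - 35*t^3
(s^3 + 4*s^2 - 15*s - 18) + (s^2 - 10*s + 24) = s^3 + 5*s^2 - 25*s + 6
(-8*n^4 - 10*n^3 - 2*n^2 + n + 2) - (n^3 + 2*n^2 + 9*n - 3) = -8*n^4 - 11*n^3 - 4*n^2 - 8*n + 5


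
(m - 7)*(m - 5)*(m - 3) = m^3 - 15*m^2 + 71*m - 105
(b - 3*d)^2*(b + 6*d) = b^3 - 27*b*d^2 + 54*d^3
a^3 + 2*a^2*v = a^2*(a + 2*v)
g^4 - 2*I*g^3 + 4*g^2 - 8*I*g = g*(g - 2*I)^2*(g + 2*I)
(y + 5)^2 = y^2 + 10*y + 25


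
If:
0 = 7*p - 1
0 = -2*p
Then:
No Solution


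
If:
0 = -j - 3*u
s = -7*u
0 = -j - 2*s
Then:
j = 0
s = 0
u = 0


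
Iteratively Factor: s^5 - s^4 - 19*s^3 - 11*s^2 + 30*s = (s)*(s^4 - s^3 - 19*s^2 - 11*s + 30) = s*(s + 3)*(s^3 - 4*s^2 - 7*s + 10) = s*(s + 2)*(s + 3)*(s^2 - 6*s + 5) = s*(s - 1)*(s + 2)*(s + 3)*(s - 5)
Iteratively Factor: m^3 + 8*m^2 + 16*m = (m + 4)*(m^2 + 4*m) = m*(m + 4)*(m + 4)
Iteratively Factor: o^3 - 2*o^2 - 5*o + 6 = (o - 1)*(o^2 - o - 6) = (o - 3)*(o - 1)*(o + 2)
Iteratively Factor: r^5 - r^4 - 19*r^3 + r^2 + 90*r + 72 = (r - 3)*(r^4 + 2*r^3 - 13*r^2 - 38*r - 24) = (r - 3)*(r + 3)*(r^3 - r^2 - 10*r - 8) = (r - 4)*(r - 3)*(r + 3)*(r^2 + 3*r + 2) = (r - 4)*(r - 3)*(r + 2)*(r + 3)*(r + 1)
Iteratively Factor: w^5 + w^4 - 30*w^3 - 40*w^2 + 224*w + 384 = (w + 4)*(w^4 - 3*w^3 - 18*w^2 + 32*w + 96) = (w + 3)*(w + 4)*(w^3 - 6*w^2 + 32) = (w - 4)*(w + 3)*(w + 4)*(w^2 - 2*w - 8) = (w - 4)*(w + 2)*(w + 3)*(w + 4)*(w - 4)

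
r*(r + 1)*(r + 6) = r^3 + 7*r^2 + 6*r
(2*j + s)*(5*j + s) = 10*j^2 + 7*j*s + s^2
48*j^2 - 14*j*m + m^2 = (-8*j + m)*(-6*j + m)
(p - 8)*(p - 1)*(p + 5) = p^3 - 4*p^2 - 37*p + 40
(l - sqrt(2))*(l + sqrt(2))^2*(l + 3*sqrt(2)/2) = l^4 + 5*sqrt(2)*l^3/2 + l^2 - 5*sqrt(2)*l - 6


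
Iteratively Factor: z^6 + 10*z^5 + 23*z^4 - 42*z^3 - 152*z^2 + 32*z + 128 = (z - 1)*(z^5 + 11*z^4 + 34*z^3 - 8*z^2 - 160*z - 128) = (z - 1)*(z + 4)*(z^4 + 7*z^3 + 6*z^2 - 32*z - 32) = (z - 1)*(z + 1)*(z + 4)*(z^3 + 6*z^2 - 32) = (z - 1)*(z + 1)*(z + 4)^2*(z^2 + 2*z - 8) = (z - 1)*(z + 1)*(z + 4)^3*(z - 2)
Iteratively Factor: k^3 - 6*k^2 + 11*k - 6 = (k - 1)*(k^2 - 5*k + 6) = (k - 2)*(k - 1)*(k - 3)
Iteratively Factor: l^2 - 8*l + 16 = (l - 4)*(l - 4)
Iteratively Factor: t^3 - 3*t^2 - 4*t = (t)*(t^2 - 3*t - 4) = t*(t + 1)*(t - 4)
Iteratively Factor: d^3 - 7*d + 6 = (d - 1)*(d^2 + d - 6) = (d - 2)*(d - 1)*(d + 3)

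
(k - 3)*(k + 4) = k^2 + k - 12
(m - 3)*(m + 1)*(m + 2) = m^3 - 7*m - 6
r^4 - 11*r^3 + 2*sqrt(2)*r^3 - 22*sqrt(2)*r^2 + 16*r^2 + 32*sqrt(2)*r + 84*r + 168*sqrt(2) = (r - 7)*(r - 6)*(r + 2)*(r + 2*sqrt(2))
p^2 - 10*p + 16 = (p - 8)*(p - 2)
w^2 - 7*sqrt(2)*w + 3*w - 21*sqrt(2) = (w + 3)*(w - 7*sqrt(2))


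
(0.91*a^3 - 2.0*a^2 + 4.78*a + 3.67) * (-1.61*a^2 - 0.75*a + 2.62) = -1.4651*a^5 + 2.5375*a^4 - 3.8116*a^3 - 14.7337*a^2 + 9.7711*a + 9.6154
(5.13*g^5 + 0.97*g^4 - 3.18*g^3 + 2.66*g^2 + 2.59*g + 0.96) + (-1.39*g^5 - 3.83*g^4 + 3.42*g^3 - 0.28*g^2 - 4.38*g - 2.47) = 3.74*g^5 - 2.86*g^4 + 0.24*g^3 + 2.38*g^2 - 1.79*g - 1.51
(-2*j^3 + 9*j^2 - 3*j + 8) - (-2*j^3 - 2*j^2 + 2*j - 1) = 11*j^2 - 5*j + 9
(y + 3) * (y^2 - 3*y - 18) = y^3 - 27*y - 54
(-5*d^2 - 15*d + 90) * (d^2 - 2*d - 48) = -5*d^4 - 5*d^3 + 360*d^2 + 540*d - 4320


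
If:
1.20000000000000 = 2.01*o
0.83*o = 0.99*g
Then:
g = 0.50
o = 0.60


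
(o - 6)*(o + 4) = o^2 - 2*o - 24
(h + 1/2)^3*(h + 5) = h^4 + 13*h^3/2 + 33*h^2/4 + 31*h/8 + 5/8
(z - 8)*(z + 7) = z^2 - z - 56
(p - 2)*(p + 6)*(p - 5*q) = p^3 - 5*p^2*q + 4*p^2 - 20*p*q - 12*p + 60*q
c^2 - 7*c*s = c*(c - 7*s)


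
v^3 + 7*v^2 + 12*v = v*(v + 3)*(v + 4)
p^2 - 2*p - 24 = (p - 6)*(p + 4)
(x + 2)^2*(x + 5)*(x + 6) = x^4 + 15*x^3 + 78*x^2 + 164*x + 120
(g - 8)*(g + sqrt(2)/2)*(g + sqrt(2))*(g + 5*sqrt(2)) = g^4 - 8*g^3 + 13*sqrt(2)*g^3/2 - 52*sqrt(2)*g^2 + 16*g^2 - 128*g + 5*sqrt(2)*g - 40*sqrt(2)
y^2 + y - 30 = (y - 5)*(y + 6)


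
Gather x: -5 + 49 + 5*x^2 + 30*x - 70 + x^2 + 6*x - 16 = 6*x^2 + 36*x - 42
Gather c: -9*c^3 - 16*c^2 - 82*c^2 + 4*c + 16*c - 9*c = -9*c^3 - 98*c^2 + 11*c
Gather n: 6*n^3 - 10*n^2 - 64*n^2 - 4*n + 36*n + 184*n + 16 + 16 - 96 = 6*n^3 - 74*n^2 + 216*n - 64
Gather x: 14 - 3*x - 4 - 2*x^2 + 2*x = -2*x^2 - x + 10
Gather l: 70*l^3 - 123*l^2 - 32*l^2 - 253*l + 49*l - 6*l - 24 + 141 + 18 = 70*l^3 - 155*l^2 - 210*l + 135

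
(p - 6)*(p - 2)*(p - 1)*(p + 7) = p^4 - 2*p^3 - 43*p^2 + 128*p - 84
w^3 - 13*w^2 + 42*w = w*(w - 7)*(w - 6)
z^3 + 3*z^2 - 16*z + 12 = (z - 2)*(z - 1)*(z + 6)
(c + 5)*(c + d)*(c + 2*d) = c^3 + 3*c^2*d + 5*c^2 + 2*c*d^2 + 15*c*d + 10*d^2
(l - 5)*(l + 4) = l^2 - l - 20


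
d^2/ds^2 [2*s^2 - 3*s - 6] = 4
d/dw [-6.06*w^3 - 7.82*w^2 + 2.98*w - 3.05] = -18.18*w^2 - 15.64*w + 2.98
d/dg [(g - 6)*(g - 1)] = 2*g - 7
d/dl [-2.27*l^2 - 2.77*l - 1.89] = -4.54*l - 2.77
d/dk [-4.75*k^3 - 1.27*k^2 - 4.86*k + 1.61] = -14.25*k^2 - 2.54*k - 4.86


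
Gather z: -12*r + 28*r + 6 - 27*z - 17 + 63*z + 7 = 16*r + 36*z - 4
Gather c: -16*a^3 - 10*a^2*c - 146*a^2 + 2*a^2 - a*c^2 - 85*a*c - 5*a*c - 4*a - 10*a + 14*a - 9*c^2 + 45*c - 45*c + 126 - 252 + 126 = -16*a^3 - 144*a^2 + c^2*(-a - 9) + c*(-10*a^2 - 90*a)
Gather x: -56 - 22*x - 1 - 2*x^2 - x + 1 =-2*x^2 - 23*x - 56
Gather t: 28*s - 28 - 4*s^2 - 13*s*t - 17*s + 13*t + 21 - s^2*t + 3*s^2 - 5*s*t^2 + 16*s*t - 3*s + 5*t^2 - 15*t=-s^2 + 8*s + t^2*(5 - 5*s) + t*(-s^2 + 3*s - 2) - 7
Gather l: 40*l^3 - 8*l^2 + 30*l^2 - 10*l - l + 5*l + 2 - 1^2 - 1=40*l^3 + 22*l^2 - 6*l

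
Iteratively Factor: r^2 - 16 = (r + 4)*(r - 4)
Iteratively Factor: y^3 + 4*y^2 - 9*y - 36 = (y - 3)*(y^2 + 7*y + 12) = (y - 3)*(y + 4)*(y + 3)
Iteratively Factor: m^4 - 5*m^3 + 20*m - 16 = (m + 2)*(m^3 - 7*m^2 + 14*m - 8) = (m - 4)*(m + 2)*(m^2 - 3*m + 2) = (m - 4)*(m - 2)*(m + 2)*(m - 1)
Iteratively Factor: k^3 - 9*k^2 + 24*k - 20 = (k - 2)*(k^2 - 7*k + 10) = (k - 5)*(k - 2)*(k - 2)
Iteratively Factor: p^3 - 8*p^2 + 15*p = (p)*(p^2 - 8*p + 15) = p*(p - 5)*(p - 3)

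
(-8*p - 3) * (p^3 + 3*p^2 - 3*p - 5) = -8*p^4 - 27*p^3 + 15*p^2 + 49*p + 15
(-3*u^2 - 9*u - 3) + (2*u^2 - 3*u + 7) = -u^2 - 12*u + 4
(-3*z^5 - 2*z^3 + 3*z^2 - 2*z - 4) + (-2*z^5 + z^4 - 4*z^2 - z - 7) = -5*z^5 + z^4 - 2*z^3 - z^2 - 3*z - 11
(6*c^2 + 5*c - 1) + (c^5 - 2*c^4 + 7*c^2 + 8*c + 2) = c^5 - 2*c^4 + 13*c^2 + 13*c + 1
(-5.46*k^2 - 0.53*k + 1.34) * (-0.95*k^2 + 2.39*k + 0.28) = 5.187*k^4 - 12.5459*k^3 - 4.0685*k^2 + 3.0542*k + 0.3752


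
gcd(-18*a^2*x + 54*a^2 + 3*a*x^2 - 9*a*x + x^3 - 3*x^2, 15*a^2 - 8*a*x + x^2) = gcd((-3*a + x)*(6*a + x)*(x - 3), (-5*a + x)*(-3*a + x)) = -3*a + x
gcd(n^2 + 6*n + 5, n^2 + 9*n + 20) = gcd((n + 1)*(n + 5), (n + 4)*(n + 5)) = n + 5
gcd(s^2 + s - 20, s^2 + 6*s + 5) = s + 5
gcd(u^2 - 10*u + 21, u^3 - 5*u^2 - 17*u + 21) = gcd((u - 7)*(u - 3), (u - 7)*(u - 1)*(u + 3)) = u - 7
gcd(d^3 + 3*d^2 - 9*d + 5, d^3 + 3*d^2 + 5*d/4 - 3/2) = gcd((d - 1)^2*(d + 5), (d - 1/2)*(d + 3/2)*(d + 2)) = 1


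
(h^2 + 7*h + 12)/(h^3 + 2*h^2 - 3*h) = (h + 4)/(h*(h - 1))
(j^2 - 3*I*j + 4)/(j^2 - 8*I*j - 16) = (j + I)/(j - 4*I)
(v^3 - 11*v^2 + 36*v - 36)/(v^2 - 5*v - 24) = (-v^3 + 11*v^2 - 36*v + 36)/(-v^2 + 5*v + 24)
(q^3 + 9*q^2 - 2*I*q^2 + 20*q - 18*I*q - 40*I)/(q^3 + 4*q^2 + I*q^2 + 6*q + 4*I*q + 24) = (q + 5)/(q + 3*I)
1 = 1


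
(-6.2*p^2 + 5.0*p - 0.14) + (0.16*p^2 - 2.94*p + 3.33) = -6.04*p^2 + 2.06*p + 3.19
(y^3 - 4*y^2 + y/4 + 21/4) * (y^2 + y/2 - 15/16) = y^5 - 7*y^4/2 - 43*y^3/16 + 73*y^2/8 + 153*y/64 - 315/64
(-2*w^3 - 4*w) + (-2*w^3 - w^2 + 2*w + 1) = -4*w^3 - w^2 - 2*w + 1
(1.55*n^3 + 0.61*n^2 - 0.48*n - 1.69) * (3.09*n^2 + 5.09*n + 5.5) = 4.7895*n^5 + 9.7744*n^4 + 10.1467*n^3 - 4.3103*n^2 - 11.2421*n - 9.295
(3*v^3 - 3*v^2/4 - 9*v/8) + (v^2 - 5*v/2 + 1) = 3*v^3 + v^2/4 - 29*v/8 + 1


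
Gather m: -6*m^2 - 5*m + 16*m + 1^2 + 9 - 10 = -6*m^2 + 11*m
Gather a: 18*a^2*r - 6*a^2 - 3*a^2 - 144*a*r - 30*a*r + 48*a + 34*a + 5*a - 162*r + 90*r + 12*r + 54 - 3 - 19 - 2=a^2*(18*r - 9) + a*(87 - 174*r) - 60*r + 30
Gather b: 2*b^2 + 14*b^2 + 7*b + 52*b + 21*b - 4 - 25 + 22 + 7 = 16*b^2 + 80*b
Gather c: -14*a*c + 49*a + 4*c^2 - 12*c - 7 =49*a + 4*c^2 + c*(-14*a - 12) - 7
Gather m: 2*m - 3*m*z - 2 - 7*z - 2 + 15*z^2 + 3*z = m*(2 - 3*z) + 15*z^2 - 4*z - 4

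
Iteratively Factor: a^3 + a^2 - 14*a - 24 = (a - 4)*(a^2 + 5*a + 6) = (a - 4)*(a + 3)*(a + 2)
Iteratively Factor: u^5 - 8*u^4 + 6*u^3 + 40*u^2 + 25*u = (u - 5)*(u^4 - 3*u^3 - 9*u^2 - 5*u) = (u - 5)*(u + 1)*(u^3 - 4*u^2 - 5*u) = (u - 5)*(u + 1)^2*(u^2 - 5*u) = u*(u - 5)*(u + 1)^2*(u - 5)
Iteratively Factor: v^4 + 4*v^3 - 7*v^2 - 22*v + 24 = (v - 1)*(v^3 + 5*v^2 - 2*v - 24) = (v - 1)*(v + 3)*(v^2 + 2*v - 8) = (v - 1)*(v + 3)*(v + 4)*(v - 2)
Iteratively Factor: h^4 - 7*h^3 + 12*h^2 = (h - 3)*(h^3 - 4*h^2) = (h - 4)*(h - 3)*(h^2) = h*(h - 4)*(h - 3)*(h)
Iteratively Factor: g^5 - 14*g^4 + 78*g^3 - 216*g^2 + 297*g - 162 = (g - 3)*(g^4 - 11*g^3 + 45*g^2 - 81*g + 54) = (g - 3)*(g - 2)*(g^3 - 9*g^2 + 27*g - 27) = (g - 3)^2*(g - 2)*(g^2 - 6*g + 9) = (g - 3)^3*(g - 2)*(g - 3)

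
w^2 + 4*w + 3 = (w + 1)*(w + 3)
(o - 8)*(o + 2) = o^2 - 6*o - 16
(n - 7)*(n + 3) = n^2 - 4*n - 21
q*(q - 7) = q^2 - 7*q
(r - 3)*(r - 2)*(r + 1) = r^3 - 4*r^2 + r + 6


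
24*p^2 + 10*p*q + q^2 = (4*p + q)*(6*p + q)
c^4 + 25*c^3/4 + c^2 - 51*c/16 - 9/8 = (c - 3/4)*(c + 1/2)^2*(c + 6)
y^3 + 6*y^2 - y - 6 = (y - 1)*(y + 1)*(y + 6)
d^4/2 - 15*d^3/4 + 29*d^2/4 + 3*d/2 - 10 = (d/2 + 1/2)*(d - 4)*(d - 5/2)*(d - 2)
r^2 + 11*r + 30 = (r + 5)*(r + 6)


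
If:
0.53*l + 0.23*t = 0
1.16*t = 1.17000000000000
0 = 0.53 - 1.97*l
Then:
No Solution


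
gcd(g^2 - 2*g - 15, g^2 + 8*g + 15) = g + 3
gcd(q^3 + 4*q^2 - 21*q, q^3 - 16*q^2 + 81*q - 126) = q - 3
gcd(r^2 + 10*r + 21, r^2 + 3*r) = r + 3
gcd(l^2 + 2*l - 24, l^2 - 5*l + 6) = 1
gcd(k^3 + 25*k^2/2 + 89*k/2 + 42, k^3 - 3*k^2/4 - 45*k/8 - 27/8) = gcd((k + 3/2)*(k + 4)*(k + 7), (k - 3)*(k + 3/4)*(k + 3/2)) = k + 3/2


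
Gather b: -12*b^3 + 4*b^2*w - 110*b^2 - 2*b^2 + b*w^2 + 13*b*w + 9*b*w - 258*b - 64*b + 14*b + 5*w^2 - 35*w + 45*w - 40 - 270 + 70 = -12*b^3 + b^2*(4*w - 112) + b*(w^2 + 22*w - 308) + 5*w^2 + 10*w - 240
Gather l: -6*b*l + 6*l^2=-6*b*l + 6*l^2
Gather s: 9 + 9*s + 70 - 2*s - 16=7*s + 63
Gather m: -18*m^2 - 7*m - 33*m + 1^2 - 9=-18*m^2 - 40*m - 8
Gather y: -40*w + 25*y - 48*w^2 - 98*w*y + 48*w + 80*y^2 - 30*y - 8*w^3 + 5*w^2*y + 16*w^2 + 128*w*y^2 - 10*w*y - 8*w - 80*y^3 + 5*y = -8*w^3 - 32*w^2 - 80*y^3 + y^2*(128*w + 80) + y*(5*w^2 - 108*w)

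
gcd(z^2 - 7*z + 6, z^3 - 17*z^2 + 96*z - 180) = z - 6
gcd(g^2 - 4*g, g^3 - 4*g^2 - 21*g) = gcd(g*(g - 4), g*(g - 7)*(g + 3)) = g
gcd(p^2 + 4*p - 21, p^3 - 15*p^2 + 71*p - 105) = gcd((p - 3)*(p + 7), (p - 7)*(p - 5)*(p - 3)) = p - 3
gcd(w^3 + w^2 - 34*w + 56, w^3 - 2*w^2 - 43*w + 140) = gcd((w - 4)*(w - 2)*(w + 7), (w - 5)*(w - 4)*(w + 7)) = w^2 + 3*w - 28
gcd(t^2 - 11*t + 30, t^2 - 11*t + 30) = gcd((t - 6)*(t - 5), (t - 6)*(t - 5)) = t^2 - 11*t + 30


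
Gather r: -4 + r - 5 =r - 9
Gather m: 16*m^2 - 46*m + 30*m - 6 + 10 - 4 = 16*m^2 - 16*m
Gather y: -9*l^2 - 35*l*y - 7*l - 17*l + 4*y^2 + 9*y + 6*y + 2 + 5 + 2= -9*l^2 - 24*l + 4*y^2 + y*(15 - 35*l) + 9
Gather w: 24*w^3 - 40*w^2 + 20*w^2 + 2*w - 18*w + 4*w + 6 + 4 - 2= 24*w^3 - 20*w^2 - 12*w + 8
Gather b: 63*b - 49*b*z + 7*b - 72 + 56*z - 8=b*(70 - 49*z) + 56*z - 80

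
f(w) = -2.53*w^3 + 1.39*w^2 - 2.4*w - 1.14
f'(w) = -7.59*w^2 + 2.78*w - 2.4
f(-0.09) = -0.91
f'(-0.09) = -2.71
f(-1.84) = 23.74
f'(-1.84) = -33.21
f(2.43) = -35.07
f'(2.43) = -40.46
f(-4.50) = 268.35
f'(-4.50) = -168.61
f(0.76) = -3.27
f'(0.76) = -4.67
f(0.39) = -2.01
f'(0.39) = -2.47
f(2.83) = -54.14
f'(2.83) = -55.32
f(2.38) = -33.09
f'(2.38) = -38.78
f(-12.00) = 4599.66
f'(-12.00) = -1128.72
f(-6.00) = 609.78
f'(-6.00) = -292.32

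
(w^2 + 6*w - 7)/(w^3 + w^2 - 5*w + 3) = (w + 7)/(w^2 + 2*w - 3)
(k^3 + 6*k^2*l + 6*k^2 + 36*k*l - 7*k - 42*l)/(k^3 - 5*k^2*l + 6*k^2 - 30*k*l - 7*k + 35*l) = (k + 6*l)/(k - 5*l)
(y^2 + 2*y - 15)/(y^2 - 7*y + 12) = (y + 5)/(y - 4)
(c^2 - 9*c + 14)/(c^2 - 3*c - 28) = (c - 2)/(c + 4)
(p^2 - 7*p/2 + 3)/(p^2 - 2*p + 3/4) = 2*(p - 2)/(2*p - 1)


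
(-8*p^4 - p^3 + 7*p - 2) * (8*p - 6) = -64*p^5 + 40*p^4 + 6*p^3 + 56*p^2 - 58*p + 12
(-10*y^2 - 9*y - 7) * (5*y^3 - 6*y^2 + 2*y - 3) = -50*y^5 + 15*y^4 - y^3 + 54*y^2 + 13*y + 21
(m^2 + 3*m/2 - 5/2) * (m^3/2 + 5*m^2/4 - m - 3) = m^5/2 + 2*m^4 - 3*m^3/8 - 61*m^2/8 - 2*m + 15/2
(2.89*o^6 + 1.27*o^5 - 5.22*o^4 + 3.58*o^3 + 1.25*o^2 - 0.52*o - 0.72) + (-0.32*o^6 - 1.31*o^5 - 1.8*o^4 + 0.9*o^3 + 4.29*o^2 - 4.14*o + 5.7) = 2.57*o^6 - 0.04*o^5 - 7.02*o^4 + 4.48*o^3 + 5.54*o^2 - 4.66*o + 4.98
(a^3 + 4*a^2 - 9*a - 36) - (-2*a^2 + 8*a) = a^3 + 6*a^2 - 17*a - 36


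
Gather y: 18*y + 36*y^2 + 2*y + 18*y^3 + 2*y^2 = 18*y^3 + 38*y^2 + 20*y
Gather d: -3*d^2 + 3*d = -3*d^2 + 3*d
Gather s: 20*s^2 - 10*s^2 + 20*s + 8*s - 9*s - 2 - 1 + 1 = 10*s^2 + 19*s - 2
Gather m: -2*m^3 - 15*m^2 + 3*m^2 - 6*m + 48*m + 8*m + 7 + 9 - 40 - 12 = -2*m^3 - 12*m^2 + 50*m - 36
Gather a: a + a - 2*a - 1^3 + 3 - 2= 0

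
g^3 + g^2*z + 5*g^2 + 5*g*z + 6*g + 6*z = (g + 2)*(g + 3)*(g + z)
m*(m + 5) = m^2 + 5*m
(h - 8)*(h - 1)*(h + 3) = h^3 - 6*h^2 - 19*h + 24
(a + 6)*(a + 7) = a^2 + 13*a + 42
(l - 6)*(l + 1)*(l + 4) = l^3 - l^2 - 26*l - 24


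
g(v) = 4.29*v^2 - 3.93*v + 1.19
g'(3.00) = 21.81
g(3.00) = 28.01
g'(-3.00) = -29.67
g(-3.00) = 51.59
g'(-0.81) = -10.88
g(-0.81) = 7.19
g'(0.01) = -3.84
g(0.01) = 1.15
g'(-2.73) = -27.35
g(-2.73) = 43.89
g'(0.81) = 3.02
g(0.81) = 0.82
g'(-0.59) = -8.99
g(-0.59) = 5.00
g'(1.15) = 5.94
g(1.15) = 2.34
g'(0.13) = -2.81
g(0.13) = 0.75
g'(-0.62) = -9.25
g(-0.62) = 5.28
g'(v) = 8.58*v - 3.93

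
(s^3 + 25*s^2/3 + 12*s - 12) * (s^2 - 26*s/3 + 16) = s^5 - s^4/3 - 398*s^3/9 + 52*s^2/3 + 296*s - 192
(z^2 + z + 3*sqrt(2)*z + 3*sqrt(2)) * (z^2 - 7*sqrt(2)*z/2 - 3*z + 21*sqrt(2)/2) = z^4 - 2*z^3 - sqrt(2)*z^3/2 - 24*z^2 + sqrt(2)*z^2 + 3*sqrt(2)*z/2 + 42*z + 63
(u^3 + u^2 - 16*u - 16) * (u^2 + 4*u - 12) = u^5 + 5*u^4 - 24*u^3 - 92*u^2 + 128*u + 192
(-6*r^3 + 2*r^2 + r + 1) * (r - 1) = -6*r^4 + 8*r^3 - r^2 - 1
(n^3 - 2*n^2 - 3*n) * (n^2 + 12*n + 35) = n^5 + 10*n^4 + 8*n^3 - 106*n^2 - 105*n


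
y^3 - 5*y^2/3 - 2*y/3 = y*(y - 2)*(y + 1/3)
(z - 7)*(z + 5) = z^2 - 2*z - 35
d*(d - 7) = d^2 - 7*d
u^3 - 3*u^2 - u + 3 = (u - 3)*(u - 1)*(u + 1)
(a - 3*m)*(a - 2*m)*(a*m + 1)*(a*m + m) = a^4*m^2 - 5*a^3*m^3 + a^3*m^2 + a^3*m + 6*a^2*m^4 - 5*a^2*m^3 - 5*a^2*m^2 + a^2*m + 6*a*m^4 + 6*a*m^3 - 5*a*m^2 + 6*m^3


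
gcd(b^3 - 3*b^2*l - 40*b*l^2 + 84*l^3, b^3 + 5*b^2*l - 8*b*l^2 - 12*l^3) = b^2 + 4*b*l - 12*l^2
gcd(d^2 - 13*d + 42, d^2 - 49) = d - 7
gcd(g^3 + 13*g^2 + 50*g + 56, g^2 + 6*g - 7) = g + 7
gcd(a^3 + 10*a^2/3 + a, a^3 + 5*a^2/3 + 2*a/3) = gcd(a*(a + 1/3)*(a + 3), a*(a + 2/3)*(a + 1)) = a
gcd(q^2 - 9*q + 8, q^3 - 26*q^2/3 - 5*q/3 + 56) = q - 8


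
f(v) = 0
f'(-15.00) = 0.00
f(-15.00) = 0.00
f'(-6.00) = 0.00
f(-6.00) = 0.00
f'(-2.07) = 0.00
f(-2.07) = 0.00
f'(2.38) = 0.00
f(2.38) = 0.00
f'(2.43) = 0.00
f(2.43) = 0.00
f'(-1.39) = 0.00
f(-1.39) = 0.00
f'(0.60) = 0.00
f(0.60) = 0.00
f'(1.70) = 0.00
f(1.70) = 0.00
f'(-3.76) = 0.00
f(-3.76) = 0.00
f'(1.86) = 0.00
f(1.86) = 0.00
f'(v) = 0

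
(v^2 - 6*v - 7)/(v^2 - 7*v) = (v + 1)/v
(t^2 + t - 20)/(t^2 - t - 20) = (-t^2 - t + 20)/(-t^2 + t + 20)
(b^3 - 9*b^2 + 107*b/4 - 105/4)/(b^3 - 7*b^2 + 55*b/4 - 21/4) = (2*b - 5)/(2*b - 1)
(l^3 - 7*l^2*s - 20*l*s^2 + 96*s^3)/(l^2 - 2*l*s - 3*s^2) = (l^2 - 4*l*s - 32*s^2)/(l + s)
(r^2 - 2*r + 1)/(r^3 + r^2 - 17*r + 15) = (r - 1)/(r^2 + 2*r - 15)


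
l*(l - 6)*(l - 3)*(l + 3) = l^4 - 6*l^3 - 9*l^2 + 54*l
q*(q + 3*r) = q^2 + 3*q*r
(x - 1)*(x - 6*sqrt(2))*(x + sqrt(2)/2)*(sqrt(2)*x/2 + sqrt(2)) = sqrt(2)*x^4/2 - 11*x^3/2 + sqrt(2)*x^3/2 - 4*sqrt(2)*x^2 - 11*x^2/2 - 3*sqrt(2)*x + 11*x + 6*sqrt(2)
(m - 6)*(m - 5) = m^2 - 11*m + 30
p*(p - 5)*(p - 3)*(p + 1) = p^4 - 7*p^3 + 7*p^2 + 15*p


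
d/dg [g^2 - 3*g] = 2*g - 3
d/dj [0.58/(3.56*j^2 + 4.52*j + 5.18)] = (-4.1296*j - 2.6216)/(3.56*j^2 + 4.52*j + 5.18)^2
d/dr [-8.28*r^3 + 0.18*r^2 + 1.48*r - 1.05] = -24.84*r^2 + 0.36*r + 1.48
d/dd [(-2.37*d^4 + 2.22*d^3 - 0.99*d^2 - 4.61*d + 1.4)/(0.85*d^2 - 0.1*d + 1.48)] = (-4.029*d^5 + 2.598*d^4 - 14.4744*d^3 + 13.8743*d^2 - 5.3104*d - 6.6828)/(0.7225*d^4 - 0.17*d^3 + 2.526*d^2 - 0.296*d + 2.1904)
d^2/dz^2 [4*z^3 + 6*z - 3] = 24*z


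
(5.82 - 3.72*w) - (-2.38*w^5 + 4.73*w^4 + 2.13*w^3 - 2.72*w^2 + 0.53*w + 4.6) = 2.38*w^5 - 4.73*w^4 - 2.13*w^3 + 2.72*w^2 - 4.25*w + 1.22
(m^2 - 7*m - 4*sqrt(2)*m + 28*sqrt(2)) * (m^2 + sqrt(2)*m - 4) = m^4 - 7*m^3 - 3*sqrt(2)*m^3 - 12*m^2 + 21*sqrt(2)*m^2 + 16*sqrt(2)*m + 84*m - 112*sqrt(2)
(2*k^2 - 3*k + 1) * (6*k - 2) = 12*k^3 - 22*k^2 + 12*k - 2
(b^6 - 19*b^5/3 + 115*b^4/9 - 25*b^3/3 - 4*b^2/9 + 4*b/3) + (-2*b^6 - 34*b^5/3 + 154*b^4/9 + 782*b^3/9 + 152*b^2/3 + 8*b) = -b^6 - 53*b^5/3 + 269*b^4/9 + 707*b^3/9 + 452*b^2/9 + 28*b/3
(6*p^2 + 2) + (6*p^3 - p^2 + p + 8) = 6*p^3 + 5*p^2 + p + 10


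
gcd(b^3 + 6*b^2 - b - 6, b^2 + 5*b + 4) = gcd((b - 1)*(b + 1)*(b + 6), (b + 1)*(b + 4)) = b + 1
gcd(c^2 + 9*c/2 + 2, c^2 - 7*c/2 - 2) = c + 1/2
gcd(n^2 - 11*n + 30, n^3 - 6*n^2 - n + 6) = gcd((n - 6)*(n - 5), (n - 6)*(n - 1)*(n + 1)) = n - 6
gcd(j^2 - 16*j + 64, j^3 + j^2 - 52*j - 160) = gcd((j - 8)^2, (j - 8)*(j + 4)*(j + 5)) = j - 8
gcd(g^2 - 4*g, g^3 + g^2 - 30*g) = g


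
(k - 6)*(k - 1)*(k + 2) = k^3 - 5*k^2 - 8*k + 12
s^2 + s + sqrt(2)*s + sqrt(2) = (s + 1)*(s + sqrt(2))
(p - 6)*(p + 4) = p^2 - 2*p - 24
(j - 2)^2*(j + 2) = j^3 - 2*j^2 - 4*j + 8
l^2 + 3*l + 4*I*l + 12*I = (l + 3)*(l + 4*I)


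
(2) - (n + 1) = 1 - n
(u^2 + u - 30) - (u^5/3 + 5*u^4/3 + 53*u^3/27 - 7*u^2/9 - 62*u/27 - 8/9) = -u^5/3 - 5*u^4/3 - 53*u^3/27 + 16*u^2/9 + 89*u/27 - 262/9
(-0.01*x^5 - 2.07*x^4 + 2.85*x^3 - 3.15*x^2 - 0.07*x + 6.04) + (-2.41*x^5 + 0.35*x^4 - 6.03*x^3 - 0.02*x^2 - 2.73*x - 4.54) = -2.42*x^5 - 1.72*x^4 - 3.18*x^3 - 3.17*x^2 - 2.8*x + 1.5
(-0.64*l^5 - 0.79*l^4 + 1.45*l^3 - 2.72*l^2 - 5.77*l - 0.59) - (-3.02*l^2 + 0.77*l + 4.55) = -0.64*l^5 - 0.79*l^4 + 1.45*l^3 + 0.3*l^2 - 6.54*l - 5.14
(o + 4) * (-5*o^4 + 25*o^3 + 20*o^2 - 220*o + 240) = -5*o^5 + 5*o^4 + 120*o^3 - 140*o^2 - 640*o + 960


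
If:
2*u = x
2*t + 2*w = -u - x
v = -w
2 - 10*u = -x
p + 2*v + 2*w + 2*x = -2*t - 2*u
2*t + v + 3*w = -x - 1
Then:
No Solution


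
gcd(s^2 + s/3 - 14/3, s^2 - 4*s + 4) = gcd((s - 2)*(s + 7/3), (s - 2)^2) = s - 2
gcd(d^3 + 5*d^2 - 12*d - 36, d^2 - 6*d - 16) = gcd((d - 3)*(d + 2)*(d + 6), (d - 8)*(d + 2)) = d + 2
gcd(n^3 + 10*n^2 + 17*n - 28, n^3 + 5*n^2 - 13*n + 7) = n^2 + 6*n - 7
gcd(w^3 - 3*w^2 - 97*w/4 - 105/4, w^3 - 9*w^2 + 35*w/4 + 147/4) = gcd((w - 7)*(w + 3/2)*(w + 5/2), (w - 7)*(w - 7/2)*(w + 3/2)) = w^2 - 11*w/2 - 21/2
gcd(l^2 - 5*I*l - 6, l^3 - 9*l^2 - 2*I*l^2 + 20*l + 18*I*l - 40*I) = l - 2*I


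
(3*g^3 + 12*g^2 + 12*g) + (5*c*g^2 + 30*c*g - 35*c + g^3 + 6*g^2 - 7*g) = 5*c*g^2 + 30*c*g - 35*c + 4*g^3 + 18*g^2 + 5*g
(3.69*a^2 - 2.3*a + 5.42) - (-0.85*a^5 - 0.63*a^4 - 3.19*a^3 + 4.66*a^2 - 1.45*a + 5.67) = 0.85*a^5 + 0.63*a^4 + 3.19*a^3 - 0.97*a^2 - 0.85*a - 0.25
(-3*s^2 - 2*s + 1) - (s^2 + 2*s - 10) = -4*s^2 - 4*s + 11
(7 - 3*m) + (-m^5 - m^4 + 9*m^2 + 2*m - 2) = -m^5 - m^4 + 9*m^2 - m + 5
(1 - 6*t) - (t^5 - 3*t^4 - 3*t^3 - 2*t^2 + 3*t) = -t^5 + 3*t^4 + 3*t^3 + 2*t^2 - 9*t + 1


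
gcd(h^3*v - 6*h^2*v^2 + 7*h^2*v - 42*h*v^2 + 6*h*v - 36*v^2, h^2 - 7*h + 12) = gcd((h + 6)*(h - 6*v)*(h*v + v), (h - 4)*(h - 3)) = 1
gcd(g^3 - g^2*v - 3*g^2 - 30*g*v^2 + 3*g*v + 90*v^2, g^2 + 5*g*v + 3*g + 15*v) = g + 5*v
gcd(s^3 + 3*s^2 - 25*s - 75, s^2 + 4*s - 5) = s + 5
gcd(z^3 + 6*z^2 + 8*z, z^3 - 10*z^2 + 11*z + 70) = z + 2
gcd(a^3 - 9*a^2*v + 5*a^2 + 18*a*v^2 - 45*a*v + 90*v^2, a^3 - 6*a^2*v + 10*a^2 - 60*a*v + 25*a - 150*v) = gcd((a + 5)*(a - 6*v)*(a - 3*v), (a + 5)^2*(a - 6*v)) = -a^2 + 6*a*v - 5*a + 30*v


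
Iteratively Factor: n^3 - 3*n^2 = (n - 3)*(n^2) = n*(n - 3)*(n)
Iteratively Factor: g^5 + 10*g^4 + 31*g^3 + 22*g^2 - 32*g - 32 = (g + 4)*(g^4 + 6*g^3 + 7*g^2 - 6*g - 8) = (g + 4)^2*(g^3 + 2*g^2 - g - 2) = (g - 1)*(g + 4)^2*(g^2 + 3*g + 2) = (g - 1)*(g + 1)*(g + 4)^2*(g + 2)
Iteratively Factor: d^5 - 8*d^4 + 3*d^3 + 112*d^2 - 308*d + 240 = (d - 2)*(d^4 - 6*d^3 - 9*d^2 + 94*d - 120) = (d - 2)^2*(d^3 - 4*d^2 - 17*d + 60) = (d - 5)*(d - 2)^2*(d^2 + d - 12) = (d - 5)*(d - 2)^2*(d + 4)*(d - 3)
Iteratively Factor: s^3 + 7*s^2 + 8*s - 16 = (s + 4)*(s^2 + 3*s - 4) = (s - 1)*(s + 4)*(s + 4)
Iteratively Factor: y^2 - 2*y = (y - 2)*(y)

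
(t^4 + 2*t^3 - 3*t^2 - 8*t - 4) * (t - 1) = t^5 + t^4 - 5*t^3 - 5*t^2 + 4*t + 4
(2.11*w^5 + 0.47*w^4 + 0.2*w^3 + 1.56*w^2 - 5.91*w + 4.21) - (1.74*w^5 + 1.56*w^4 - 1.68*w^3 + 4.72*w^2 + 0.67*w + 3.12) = 0.37*w^5 - 1.09*w^4 + 1.88*w^3 - 3.16*w^2 - 6.58*w + 1.09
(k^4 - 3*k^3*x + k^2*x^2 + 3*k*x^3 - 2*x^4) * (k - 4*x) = k^5 - 7*k^4*x + 13*k^3*x^2 - k^2*x^3 - 14*k*x^4 + 8*x^5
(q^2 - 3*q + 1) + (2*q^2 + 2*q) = 3*q^2 - q + 1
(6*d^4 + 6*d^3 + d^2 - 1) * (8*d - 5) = 48*d^5 + 18*d^4 - 22*d^3 - 5*d^2 - 8*d + 5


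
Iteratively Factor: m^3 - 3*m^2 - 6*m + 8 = (m - 4)*(m^2 + m - 2) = (m - 4)*(m + 2)*(m - 1)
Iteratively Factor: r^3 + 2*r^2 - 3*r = (r - 1)*(r^2 + 3*r) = r*(r - 1)*(r + 3)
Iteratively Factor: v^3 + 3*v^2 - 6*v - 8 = (v + 4)*(v^2 - v - 2) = (v + 1)*(v + 4)*(v - 2)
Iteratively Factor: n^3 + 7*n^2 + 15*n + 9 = (n + 3)*(n^2 + 4*n + 3) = (n + 3)^2*(n + 1)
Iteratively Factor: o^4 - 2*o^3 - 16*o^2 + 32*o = (o + 4)*(o^3 - 6*o^2 + 8*o) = (o - 2)*(o + 4)*(o^2 - 4*o) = (o - 4)*(o - 2)*(o + 4)*(o)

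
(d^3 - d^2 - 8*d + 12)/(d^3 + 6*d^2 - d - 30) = (d - 2)/(d + 5)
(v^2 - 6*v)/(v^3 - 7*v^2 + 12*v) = (v - 6)/(v^2 - 7*v + 12)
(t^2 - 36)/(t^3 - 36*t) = 1/t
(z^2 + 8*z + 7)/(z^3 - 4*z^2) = (z^2 + 8*z + 7)/(z^2*(z - 4))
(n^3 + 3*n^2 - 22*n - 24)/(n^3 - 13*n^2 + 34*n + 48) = (n^2 + 2*n - 24)/(n^2 - 14*n + 48)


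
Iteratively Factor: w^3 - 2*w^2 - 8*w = (w + 2)*(w^2 - 4*w) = (w - 4)*(w + 2)*(w)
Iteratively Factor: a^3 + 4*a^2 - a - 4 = (a - 1)*(a^2 + 5*a + 4) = (a - 1)*(a + 4)*(a + 1)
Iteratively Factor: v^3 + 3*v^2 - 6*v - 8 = (v - 2)*(v^2 + 5*v + 4) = (v - 2)*(v + 4)*(v + 1)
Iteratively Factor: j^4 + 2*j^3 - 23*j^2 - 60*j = (j + 3)*(j^3 - j^2 - 20*j) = j*(j + 3)*(j^2 - j - 20) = j*(j - 5)*(j + 3)*(j + 4)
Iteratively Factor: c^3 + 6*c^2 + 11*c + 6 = (c + 3)*(c^2 + 3*c + 2) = (c + 2)*(c + 3)*(c + 1)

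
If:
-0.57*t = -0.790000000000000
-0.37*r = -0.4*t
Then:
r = 1.50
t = 1.39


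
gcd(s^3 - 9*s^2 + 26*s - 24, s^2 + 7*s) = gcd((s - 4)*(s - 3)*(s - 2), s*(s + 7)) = 1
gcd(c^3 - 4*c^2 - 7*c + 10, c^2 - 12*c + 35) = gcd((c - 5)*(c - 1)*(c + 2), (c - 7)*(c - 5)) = c - 5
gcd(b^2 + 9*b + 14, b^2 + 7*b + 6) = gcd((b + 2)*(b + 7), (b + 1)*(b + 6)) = 1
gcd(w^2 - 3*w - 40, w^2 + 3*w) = 1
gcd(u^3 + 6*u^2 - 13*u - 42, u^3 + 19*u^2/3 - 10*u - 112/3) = u^2 + 9*u + 14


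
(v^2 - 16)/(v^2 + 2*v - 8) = (v - 4)/(v - 2)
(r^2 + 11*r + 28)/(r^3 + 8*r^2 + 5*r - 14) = (r + 4)/(r^2 + r - 2)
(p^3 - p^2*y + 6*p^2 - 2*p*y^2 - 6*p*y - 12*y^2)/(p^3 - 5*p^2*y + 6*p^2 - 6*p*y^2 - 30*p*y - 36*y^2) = (-p + 2*y)/(-p + 6*y)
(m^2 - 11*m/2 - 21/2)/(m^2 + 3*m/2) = (m - 7)/m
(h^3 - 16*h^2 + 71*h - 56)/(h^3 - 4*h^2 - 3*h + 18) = (h^3 - 16*h^2 + 71*h - 56)/(h^3 - 4*h^2 - 3*h + 18)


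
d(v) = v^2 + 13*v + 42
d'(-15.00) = -17.00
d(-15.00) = 72.00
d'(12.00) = 37.00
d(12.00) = 342.00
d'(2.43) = 17.86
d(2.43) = 79.49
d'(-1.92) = 9.16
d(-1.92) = 20.73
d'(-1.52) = 9.96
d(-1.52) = 24.55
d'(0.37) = 13.74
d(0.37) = 46.95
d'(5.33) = 23.66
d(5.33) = 139.70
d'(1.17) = 15.34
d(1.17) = 58.58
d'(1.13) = 15.26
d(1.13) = 57.97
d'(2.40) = 17.80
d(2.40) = 78.96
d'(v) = 2*v + 13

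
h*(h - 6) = h^2 - 6*h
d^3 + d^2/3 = d^2*(d + 1/3)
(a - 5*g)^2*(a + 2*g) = a^3 - 8*a^2*g + 5*a*g^2 + 50*g^3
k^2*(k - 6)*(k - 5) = k^4 - 11*k^3 + 30*k^2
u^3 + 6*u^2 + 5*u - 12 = (u - 1)*(u + 3)*(u + 4)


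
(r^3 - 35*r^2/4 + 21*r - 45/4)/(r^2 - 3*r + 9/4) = (4*r^3 - 35*r^2 + 84*r - 45)/(4*r^2 - 12*r + 9)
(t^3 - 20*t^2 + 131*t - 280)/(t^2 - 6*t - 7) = (t^2 - 13*t + 40)/(t + 1)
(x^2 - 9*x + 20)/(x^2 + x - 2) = (x^2 - 9*x + 20)/(x^2 + x - 2)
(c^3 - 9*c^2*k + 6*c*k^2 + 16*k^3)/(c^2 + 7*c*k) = (c^3 - 9*c^2*k + 6*c*k^2 + 16*k^3)/(c*(c + 7*k))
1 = 1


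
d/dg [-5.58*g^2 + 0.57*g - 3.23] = 0.57 - 11.16*g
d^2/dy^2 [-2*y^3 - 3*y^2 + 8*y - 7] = -12*y - 6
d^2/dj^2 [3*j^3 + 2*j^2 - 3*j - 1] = 18*j + 4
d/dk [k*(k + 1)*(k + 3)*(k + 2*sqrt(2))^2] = 5*k^4 + 16*k^3 + 16*sqrt(2)*k^3 + 33*k^2 + 48*sqrt(2)*k^2 + 24*sqrt(2)*k + 64*k + 24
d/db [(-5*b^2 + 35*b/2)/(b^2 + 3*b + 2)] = 5*(-13*b^2 - 8*b + 14)/(2*(b^4 + 6*b^3 + 13*b^2 + 12*b + 4))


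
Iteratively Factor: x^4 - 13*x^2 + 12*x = (x + 4)*(x^3 - 4*x^2 + 3*x) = (x - 3)*(x + 4)*(x^2 - x) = x*(x - 3)*(x + 4)*(x - 1)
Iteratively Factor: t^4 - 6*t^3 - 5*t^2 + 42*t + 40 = (t - 5)*(t^3 - t^2 - 10*t - 8) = (t - 5)*(t - 4)*(t^2 + 3*t + 2) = (t - 5)*(t - 4)*(t + 1)*(t + 2)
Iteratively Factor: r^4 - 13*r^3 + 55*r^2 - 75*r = (r - 5)*(r^3 - 8*r^2 + 15*r) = (r - 5)^2*(r^2 - 3*r) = r*(r - 5)^2*(r - 3)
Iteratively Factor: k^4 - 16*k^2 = (k)*(k^3 - 16*k) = k*(k + 4)*(k^2 - 4*k) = k*(k - 4)*(k + 4)*(k)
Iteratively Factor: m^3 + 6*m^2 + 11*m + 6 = (m + 1)*(m^2 + 5*m + 6) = (m + 1)*(m + 2)*(m + 3)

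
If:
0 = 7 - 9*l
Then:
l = 7/9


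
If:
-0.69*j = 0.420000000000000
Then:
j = -0.61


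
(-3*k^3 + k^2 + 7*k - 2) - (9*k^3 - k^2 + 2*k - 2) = -12*k^3 + 2*k^2 + 5*k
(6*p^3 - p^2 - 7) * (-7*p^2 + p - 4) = -42*p^5 + 13*p^4 - 25*p^3 + 53*p^2 - 7*p + 28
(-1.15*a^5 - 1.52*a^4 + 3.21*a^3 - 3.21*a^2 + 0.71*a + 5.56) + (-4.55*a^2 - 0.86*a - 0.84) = -1.15*a^5 - 1.52*a^4 + 3.21*a^3 - 7.76*a^2 - 0.15*a + 4.72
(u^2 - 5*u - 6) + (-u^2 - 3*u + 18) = 12 - 8*u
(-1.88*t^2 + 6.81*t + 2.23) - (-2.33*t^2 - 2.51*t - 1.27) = 0.45*t^2 + 9.32*t + 3.5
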